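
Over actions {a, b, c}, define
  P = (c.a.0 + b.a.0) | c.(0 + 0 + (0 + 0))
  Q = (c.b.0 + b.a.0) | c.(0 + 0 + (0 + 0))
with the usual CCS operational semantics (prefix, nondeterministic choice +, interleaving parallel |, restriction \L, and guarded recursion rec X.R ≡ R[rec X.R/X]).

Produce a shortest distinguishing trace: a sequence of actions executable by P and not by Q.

P's transition system — 6 states:
  p0 = (c.a.0 + b.a.0) | c.(0 + 0 + (0 + 0)) :: =b=> p1, =c=> p1, =c=> p2
  p1 = a.0 | c.(0 + 0 + (0 + 0)) :: =a=> p3, =c=> p4
  p2 = (c.a.0 + b.a.0) | (0 + 0 + (0 + 0)) :: =b=> p4, =c=> p4
  p3 = 0 | c.(0 + 0 + (0 + 0)) :: =c=> p5
  p4 = a.0 | (0 + 0 + (0 + 0)) :: =a=> p5
  p5 = 0 | (0 + 0 + (0 + 0)) :: stopped
Q's transition system — 8 states:
  q0 = (c.b.0 + b.a.0) | c.(0 + 0 + (0 + 0)) :: =b=> q1, =c=> q2, =c=> q3
  q1 = a.0 | c.(0 + 0 + (0 + 0)) :: =a=> q4, =c=> q5
  q2 = (c.b.0 + b.a.0) | (0 + 0 + (0 + 0)) :: =b=> q5, =c=> q6
  q3 = b.0 | c.(0 + 0 + (0 + 0)) :: =b=> q4, =c=> q6
  q4 = 0 | c.(0 + 0 + (0 + 0)) :: =c=> q7
  q5 = a.0 | (0 + 0 + (0 + 0)) :: =a=> q7
  q6 = b.0 | (0 + 0 + (0 + 0)) :: =b=> q7
  q7 = 0 | (0 + 0 + (0 + 0)) :: stopped
Run σ = ⟨ca⟩ on P: start {p0}
  step 1 (c): {p1, p2}
  step 2 (a): {p3}
  P completes σ.
Run σ = ⟨ca⟩ on Q: start {q0}
  step 1 (c): {q2, q3}
  step 2 (a): no successor for Q

ca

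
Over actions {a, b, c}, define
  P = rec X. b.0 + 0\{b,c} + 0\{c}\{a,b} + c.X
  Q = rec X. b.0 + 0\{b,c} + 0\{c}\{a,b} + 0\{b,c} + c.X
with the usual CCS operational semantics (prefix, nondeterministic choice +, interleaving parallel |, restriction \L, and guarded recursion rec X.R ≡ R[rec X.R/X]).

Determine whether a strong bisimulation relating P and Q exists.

P's transition system — 2 states:
  u0 = rec X. b.0 + 0\{b,c} + 0\{c}\{a,b} + c.X has moves =b=> u1, =c=> u0
  u1 = 0 has moves ∅
Q's transition system — 2 states:
  v0 = rec X. b.0 + 0\{b,c} + 0\{c}\{a,b} + 0\{b,c} + c.X has moves =b=> v1, =c=> v0
  v1 = 0 has moves ∅
Bisimilarity quotient blocks:
  B0 = {u0, v0}
  B1 = {u1, v1}
u0 ∈ B0, v0 ∈ B0 → same block

P ~ Q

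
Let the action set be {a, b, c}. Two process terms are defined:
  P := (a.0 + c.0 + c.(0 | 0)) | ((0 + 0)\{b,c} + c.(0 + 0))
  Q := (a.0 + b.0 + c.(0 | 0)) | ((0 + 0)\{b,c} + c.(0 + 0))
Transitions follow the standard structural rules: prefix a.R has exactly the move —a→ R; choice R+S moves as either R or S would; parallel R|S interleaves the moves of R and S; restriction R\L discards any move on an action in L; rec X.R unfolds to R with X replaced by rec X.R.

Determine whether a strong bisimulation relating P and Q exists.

NO

Reachable graph of P (6 states):
  p0 = (a.0 + c.0 + c.(0 | 0)) | ((0 + 0)\{b,c} + c.(0 + 0)) :: --a--▸ p1, --c--▸ p1, --c--▸ p2, --c--▸ p3
  p1 = 0 | ((0 + 0)\{b,c} + c.(0 + 0)) :: --c--▸ p4
  p2 = (a.0 + c.0 + c.(0 | 0)) | (0 + 0) :: --a--▸ p4, --c--▸ p4, --c--▸ p5
  p3 = 0 | 0 | ((0 + 0)\{b,c} + c.(0 + 0)) :: --c--▸ p5
  p4 = 0 | (0 + 0) :: stopped
  p5 = 0 | 0 | (0 + 0) :: stopped
Reachable graph of Q (6 states):
  q0 = (a.0 + b.0 + c.(0 | 0)) | ((0 + 0)\{b,c} + c.(0 + 0)) :: --a--▸ q1, --b--▸ q1, --c--▸ q2, --c--▸ q3
  q1 = 0 | ((0 + 0)\{b,c} + c.(0 + 0)) :: --c--▸ q4
  q2 = (a.0 + b.0 + c.(0 | 0)) | (0 + 0) :: --a--▸ q4, --b--▸ q4, --c--▸ q5
  q3 = 0 | 0 | ((0 + 0)\{b,c} + c.(0 + 0)) :: --c--▸ q5
  q4 = 0 | (0 + 0) :: stopped
  q5 = 0 | 0 | (0 + 0) :: stopped
Partition-refinement fixed point:
  B0 = {p0}
  B1 = {p1, p3, q1, q3}
  B2 = {p4, p5, q4, q5}
  B3 = {p2}
  B4 = {q0}
  B5 = {q2}
p0 ∈ B0, q0 ∈ B4 → different blocks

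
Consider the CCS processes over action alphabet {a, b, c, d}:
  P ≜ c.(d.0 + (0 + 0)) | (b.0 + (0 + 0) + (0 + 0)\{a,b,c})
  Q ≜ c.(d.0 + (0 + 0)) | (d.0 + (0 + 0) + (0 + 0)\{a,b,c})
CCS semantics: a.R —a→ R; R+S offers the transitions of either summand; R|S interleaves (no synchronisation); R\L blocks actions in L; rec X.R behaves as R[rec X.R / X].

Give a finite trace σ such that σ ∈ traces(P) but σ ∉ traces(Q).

b

Reachable graph of P (6 states):
  s0 = c.(d.0 + (0 + 0)) | (b.0 + (0 + 0) + (0 + 0)\{a,b,c}) :: =b=> s1, =c=> s2
  s1 = c.(d.0 + (0 + 0)) | 0 :: =c=> s3
  s2 = (d.0 + (0 + 0)) | (b.0 + (0 + 0) + (0 + 0)\{a,b,c}) :: =b=> s3, =d=> s4
  s3 = (d.0 + (0 + 0)) | 0 :: =d=> s5
  s4 = 0 | (b.0 + (0 + 0) + (0 + 0)\{a,b,c}) :: =b=> s5
  s5 = 0 | 0 :: ∅
Reachable graph of Q (6 states):
  t0 = c.(d.0 + (0 + 0)) | (d.0 + (0 + 0) + (0 + 0)\{a,b,c}) :: =c=> t1, =d=> t2
  t1 = (d.0 + (0 + 0)) | (d.0 + (0 + 0) + (0 + 0)\{a,b,c}) :: =d=> t3, =d=> t4
  t2 = c.(d.0 + (0 + 0)) | 0 :: =c=> t3
  t3 = (d.0 + (0 + 0)) | 0 :: =d=> t5
  t4 = 0 | (d.0 + (0 + 0) + (0 + 0)\{a,b,c}) :: =d=> t5
  t5 = 0 | 0 :: ∅
Executing b from P (initial set {s0}):
  after b @ step 1: {s1}
  P completes σ.
Executing b from Q (initial set {t0}):
  after b @ step 1: no successor for Q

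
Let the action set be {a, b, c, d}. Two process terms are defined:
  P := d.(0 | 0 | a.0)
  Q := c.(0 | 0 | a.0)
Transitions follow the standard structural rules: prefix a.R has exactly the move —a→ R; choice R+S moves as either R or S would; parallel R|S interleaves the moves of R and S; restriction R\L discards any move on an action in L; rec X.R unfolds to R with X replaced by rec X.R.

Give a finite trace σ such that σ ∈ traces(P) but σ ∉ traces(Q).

P's transition system — 3 states:
  p0 = d.(0 | 0 | a.0) has moves --d--▸ p1
  p1 = 0 | 0 | a.0 has moves --a--▸ p2
  p2 = 0 | 0 | 0 has moves (no moves)
Q's transition system — 3 states:
  q0 = c.(0 | 0 | a.0) has moves --c--▸ q1
  q1 = 0 | 0 | a.0 has moves --a--▸ q2
  q2 = 0 | 0 | 0 has moves (no moves)
Executing d from P (initial set {p0}):
  [1] d ⇒ {p1}
  P completes σ.
Executing d from Q (initial set {q0}):
  [1] d ⇒ ∅  — Q cannot continue

d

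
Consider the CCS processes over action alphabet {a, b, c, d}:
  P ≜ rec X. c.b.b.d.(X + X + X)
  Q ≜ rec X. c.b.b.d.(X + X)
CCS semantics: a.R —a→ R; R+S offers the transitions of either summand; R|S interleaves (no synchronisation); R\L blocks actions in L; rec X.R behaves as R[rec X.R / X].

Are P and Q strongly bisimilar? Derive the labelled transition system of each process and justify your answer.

P's transition system — 5 states:
  p0 = rec X. c.b.b.d.(X + X + X) :: --c--▸ p1
  p1 = b.b.d.((rec X. c.b.b.d.(X + X + X)) + (rec X. c.b.b.d.(X + X + X)) + (rec X. c.b.b.d.(X + X + X))) :: --b--▸ p2
  p2 = b.d.((rec X. c.b.b.d.(X + X + X)) + (rec X. c.b.b.d.(X + X + X)) + (rec X. c.b.b.d.(X + X + X))) :: --b--▸ p3
  p3 = d.((rec X. c.b.b.d.(X + X + X)) + (rec X. c.b.b.d.(X + X + X)) + (rec X. c.b.b.d.(X + X + X))) :: --d--▸ p4
  p4 = (rec X. c.b.b.d.(X + X + X)) + (rec X. c.b.b.d.(X + X + X)) + (rec X. c.b.b.d.(X + X + X)) :: --c--▸ p1
Q's transition system — 5 states:
  q0 = rec X. c.b.b.d.(X + X) :: --c--▸ q1
  q1 = b.b.d.((rec X. c.b.b.d.(X + X)) + (rec X. c.b.b.d.(X + X))) :: --b--▸ q2
  q2 = b.d.((rec X. c.b.b.d.(X + X)) + (rec X. c.b.b.d.(X + X))) :: --b--▸ q3
  q3 = d.((rec X. c.b.b.d.(X + X)) + (rec X. c.b.b.d.(X + X))) :: --d--▸ q4
  q4 = (rec X. c.b.b.d.(X + X)) + (rec X. c.b.b.d.(X + X)) :: --c--▸ q1
Coarsest stable partition (strong bisimilarity classes):
  B0 = {p0, p4, q0, q4}
  B1 = {p1, q1}
  B2 = {p2, q2}
  B3 = {p3, q3}
p0 ∈ B0, q0 ∈ B0 → same block

P ~ Q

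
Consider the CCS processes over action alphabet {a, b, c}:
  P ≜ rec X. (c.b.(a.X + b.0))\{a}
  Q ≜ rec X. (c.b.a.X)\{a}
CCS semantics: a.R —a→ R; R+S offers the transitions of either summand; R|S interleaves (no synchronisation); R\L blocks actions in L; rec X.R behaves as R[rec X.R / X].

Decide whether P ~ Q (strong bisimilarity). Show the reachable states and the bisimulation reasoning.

Reachable graph of P (4 states):
  p0 = rec X. (c.b.(a.X + b.0))\{a} :: --c--▸ p1
  p1 = (b.(a.(rec X. (c.b.(a.X + b.0))\{a}) + b.0))\{a} :: --b--▸ p2
  p2 = (a.(rec X. (c.b.(a.X + b.0))\{a}) + b.0)\{a} :: --b--▸ p3
  p3 = 0\{a} :: stopped
Reachable graph of Q (3 states):
  q0 = rec X. (c.b.a.X)\{a} :: --c--▸ q1
  q1 = (b.a.(rec X. (c.b.a.X)\{a}))\{a} :: --b--▸ q2
  q2 = (a.(rec X. (c.b.a.X)\{a}))\{a} :: stopped
Partition-refinement fixed point:
  B0 = {p0}
  B1 = {p1}
  B2 = {p2, q1}
  B3 = {p3, q2}
  B4 = {q0}
p0 ∈ B0, q0 ∈ B4 → different blocks

not bisimilar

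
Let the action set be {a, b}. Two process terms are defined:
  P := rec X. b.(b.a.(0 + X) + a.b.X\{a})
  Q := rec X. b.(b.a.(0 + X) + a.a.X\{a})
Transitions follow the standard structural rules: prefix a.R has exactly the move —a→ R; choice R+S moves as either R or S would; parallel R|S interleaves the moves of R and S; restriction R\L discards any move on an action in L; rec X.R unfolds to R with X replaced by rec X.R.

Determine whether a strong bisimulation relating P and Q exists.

P ≁ Q

P's transition system — 8 states:
  s0 = rec X. b.(b.a.(0 + X) + a.b.X\{a}) ⊢ --b--▸ s1
  s1 = b.a.(0 + (rec X. b.(b.a.(0 + X) + a.b.X\{a}))) + a.b.(rec X. b.(b.a.(0 + X) + a.b.X\{a}))\{a} ⊢ --a--▸ s2, --b--▸ s3
  s2 = b.(rec X. b.(b.a.(0 + X) + a.b.X\{a}))\{a} ⊢ --b--▸ s4
  s3 = a.(0 + (rec X. b.(b.a.(0 + X) + a.b.X\{a}))) ⊢ --a--▸ s5
  s4 = (rec X. b.(b.a.(0 + X) + a.b.X\{a}))\{a} ⊢ --b--▸ s6
  s5 = 0 + (rec X. b.(b.a.(0 + X) + a.b.X\{a})) ⊢ --b--▸ s1
  s6 = (b.a.(0 + (rec X. b.(b.a.(0 + X) + a.b.X\{a}))) + a.b.(rec X. b.(b.a.(0 + X) + a.b.X\{a}))\{a})\{a} ⊢ --b--▸ s7
  s7 = (a.(0 + (rec X. b.(b.a.(0 + X) + a.b.X\{a}))))\{a} ⊢ ∅
Q's transition system — 8 states:
  t0 = rec X. b.(b.a.(0 + X) + a.a.X\{a}) ⊢ --b--▸ t1
  t1 = b.a.(0 + (rec X. b.(b.a.(0 + X) + a.a.X\{a}))) + a.a.(rec X. b.(b.a.(0 + X) + a.a.X\{a}))\{a} ⊢ --a--▸ t2, --b--▸ t3
  t2 = a.(rec X. b.(b.a.(0 + X) + a.a.X\{a}))\{a} ⊢ --a--▸ t4
  t3 = a.(0 + (rec X. b.(b.a.(0 + X) + a.a.X\{a}))) ⊢ --a--▸ t5
  t4 = (rec X. b.(b.a.(0 + X) + a.a.X\{a}))\{a} ⊢ --b--▸ t6
  t5 = 0 + (rec X. b.(b.a.(0 + X) + a.a.X\{a})) ⊢ --b--▸ t1
  t6 = (b.a.(0 + (rec X. b.(b.a.(0 + X) + a.a.X\{a}))) + a.a.(rec X. b.(b.a.(0 + X) + a.a.X\{a}))\{a})\{a} ⊢ --b--▸ t7
  t7 = (a.(0 + (rec X. b.(b.a.(0 + X) + a.a.X\{a}))))\{a} ⊢ ∅
Partition-refinement fixed point:
  B0 = {s0, s5}
  B1 = {s1}
  B2 = {s3}
  B3 = {s2}
  B4 = {s4, t4}
  B5 = {s6, t6}
  B6 = {s7, t7}
  B7 = {t0, t5}
  B8 = {t1}
  B9 = {t3}
  B10 = {t2}
s0 ∈ B0, t0 ∈ B7 → different blocks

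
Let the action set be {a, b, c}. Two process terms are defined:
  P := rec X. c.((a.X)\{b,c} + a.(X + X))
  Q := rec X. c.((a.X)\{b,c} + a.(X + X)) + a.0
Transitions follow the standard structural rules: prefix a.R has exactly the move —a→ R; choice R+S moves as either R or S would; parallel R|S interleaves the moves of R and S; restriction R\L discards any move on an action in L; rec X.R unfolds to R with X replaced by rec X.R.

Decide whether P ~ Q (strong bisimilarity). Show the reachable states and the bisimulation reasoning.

Reachable graph of P (4 states):
  s0 = rec X. c.((a.X)\{b,c} + a.(X + X)) :: ··c··> s1
  s1 = (a.(rec X. c.((a.X)\{b,c} + a.(X + X))))\{b,c} + a.((rec X. c.((a.X)\{b,c} + a.(X + X))) + (rec X. c.((a.X)\{b,c} + a.(X + X)))) :: ··a··> s2, ··a··> s3
  s2 = (rec X. c.((a.X)\{b,c} + a.(X + X))) + (rec X. c.((a.X)\{b,c} + a.(X + X))) :: ··c··> s1
  s3 = (rec X. c.((a.X)\{b,c} + a.(X + X)))\{b,c} :: ∅
Reachable graph of Q (6 states):
  t0 = rec X. c.((a.X)\{b,c} + a.(X + X)) + a.0 :: ··a··> t1, ··c··> t2
  t1 = 0 :: ∅
  t2 = (a.(rec X. c.((a.X)\{b,c} + a.(X + X)) + a.0))\{b,c} + a.((rec X. c.((a.X)\{b,c} + a.(X + X)) + a.0) + (rec X. c.((a.X)\{b,c} + a.(X + X)) + a.0)) :: ··a··> t3, ··a··> t4
  t3 = (rec X. c.((a.X)\{b,c} + a.(X + X)) + a.0) + (rec X. c.((a.X)\{b,c} + a.(X + X)) + a.0) :: ··a··> t1, ··c··> t2
  t4 = (rec X. c.((a.X)\{b,c} + a.(X + X)) + a.0)\{b,c} :: ··a··> t5
  t5 = 0\{b,c} :: ∅
Partition-refinement fixed point:
  B0 = {s0, s2}
  B1 = {s1}
  B2 = {s3, t1, t5}
  B3 = {t0, t3}
  B4 = {t2}
  B5 = {t4}
s0 ∈ B0, t0 ∈ B3 → different blocks

NO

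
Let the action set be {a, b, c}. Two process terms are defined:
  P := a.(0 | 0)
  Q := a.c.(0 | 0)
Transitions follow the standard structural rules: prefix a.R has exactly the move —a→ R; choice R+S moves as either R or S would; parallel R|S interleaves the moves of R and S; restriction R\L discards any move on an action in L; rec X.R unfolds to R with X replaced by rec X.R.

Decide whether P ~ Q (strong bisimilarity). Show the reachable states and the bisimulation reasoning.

NO

LTS(P): 2 reachable states
  p0 = a.(0 | 0) has moves —a→ p1
  p1 = 0 | 0 has moves ∅
LTS(Q): 3 reachable states
  q0 = a.c.(0 | 0) has moves —a→ q1
  q1 = c.(0 | 0) has moves —c→ q2
  q2 = 0 | 0 has moves ∅
Partition-refinement fixed point:
  B0 = {p0}
  B1 = {p1, q2}
  B2 = {q0}
  B3 = {q1}
p0 ∈ B0, q0 ∈ B2 → different blocks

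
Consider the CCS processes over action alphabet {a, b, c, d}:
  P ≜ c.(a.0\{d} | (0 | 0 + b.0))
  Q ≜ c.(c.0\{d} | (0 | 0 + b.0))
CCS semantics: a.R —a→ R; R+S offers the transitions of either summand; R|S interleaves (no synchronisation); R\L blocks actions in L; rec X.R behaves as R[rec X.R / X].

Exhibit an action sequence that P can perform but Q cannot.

P's transition system — 5 states:
  s0 = c.(a.0\{d} | (0 | 0 + b.0)) ⊢ --c--▸ s1
  s1 = a.0\{d} | (0 | 0 + b.0) ⊢ --a--▸ s2, --b--▸ s3
  s2 = 0\{d} | (0 | 0 + b.0) ⊢ --b--▸ s4
  s3 = a.0\{d} | 0 ⊢ --a--▸ s4
  s4 = 0\{d} | 0 ⊢ deadlocked
Q's transition system — 5 states:
  t0 = c.(c.0\{d} | (0 | 0 + b.0)) ⊢ --c--▸ t1
  t1 = c.0\{d} | (0 | 0 + b.0) ⊢ --b--▸ t2, --c--▸ t3
  t2 = c.0\{d} | 0 ⊢ --c--▸ t4
  t3 = 0\{d} | (0 | 0 + b.0) ⊢ --b--▸ t4
  t4 = 0\{d} | 0 ⊢ deadlocked
Run σ = ⟨ca⟩ on P: start {s0}
  step 1 (c): {s1}
  step 2 (a): {s2}
  ✓ P
Run σ = ⟨ca⟩ on Q: start {t0}
  step 1 (c): {t1}
  step 2 (a): ∅  — Q cannot continue

ca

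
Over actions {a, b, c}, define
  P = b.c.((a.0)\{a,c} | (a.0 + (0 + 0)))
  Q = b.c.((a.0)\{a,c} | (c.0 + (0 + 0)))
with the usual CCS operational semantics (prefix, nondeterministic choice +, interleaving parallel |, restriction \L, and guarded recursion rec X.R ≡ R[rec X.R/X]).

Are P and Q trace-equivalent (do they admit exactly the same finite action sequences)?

P's transition system — 4 states:
  s0 = b.c.((a.0)\{a,c} | (a.0 + (0 + 0))) ⊢ =b=> s1
  s1 = c.((a.0)\{a,c} | (a.0 + (0 + 0))) ⊢ =c=> s2
  s2 = (a.0)\{a,c} | (a.0 + (0 + 0)) ⊢ =a=> s3
  s3 = (a.0)\{a,c} | 0 ⊢ stopped
Q's transition system — 4 states:
  t0 = b.c.((a.0)\{a,c} | (c.0 + (0 + 0))) ⊢ =b=> t1
  t1 = c.((a.0)\{a,c} | (c.0 + (0 + 0))) ⊢ =c=> t2
  t2 = (a.0)\{a,c} | (c.0 + (0 + 0)) ⊢ =c=> t3
  t3 = (a.0)\{a,c} | 0 ⊢ stopped
Run σ = ⟨bca⟩ on P: start {s0}
  after b @ step 1: {s1}
  after c @ step 2: {s2}
  after a @ step 3: {s3}
  — P admits the full trace.
Run σ = ⟨bca⟩ on Q: start {t0}
  after b @ step 1: {t1}
  after c @ step 2: {t2}
  after a @ step 3: ∅  — Q cannot continue

traces(P) ≠ traces(Q) — witness ⟨bca⟩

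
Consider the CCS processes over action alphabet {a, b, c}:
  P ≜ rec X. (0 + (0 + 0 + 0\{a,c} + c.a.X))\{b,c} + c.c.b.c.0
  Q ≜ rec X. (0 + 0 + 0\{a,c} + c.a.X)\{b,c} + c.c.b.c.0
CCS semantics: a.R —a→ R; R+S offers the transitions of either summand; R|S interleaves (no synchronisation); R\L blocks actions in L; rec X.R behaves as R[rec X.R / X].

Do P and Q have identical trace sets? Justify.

YES

LTS(P): 5 reachable states
  p0 = rec X. (0 + (0 + 0 + 0\{a,c} + c.a.X))\{b,c} + c.c.b.c.0 ⊢ -c-> p1
  p1 = c.b.c.0 ⊢ -c-> p2
  p2 = b.c.0 ⊢ -b-> p3
  p3 = c.0 ⊢ -c-> p4
  p4 = 0 ⊢ stopped
LTS(Q): 5 reachable states
  q0 = rec X. (0 + 0 + 0\{a,c} + c.a.X)\{b,c} + c.c.b.c.0 ⊢ -c-> q1
  q1 = c.b.c.0 ⊢ -c-> q2
  q2 = b.c.0 ⊢ -b-> q3
  q3 = c.0 ⊢ -c-> q4
  q4 = 0 ⊢ stopped
Partition-refinement fixed point:
  B0 = {p0, q0}
  B1 = {p1, q1}
  B2 = {p2, q2}
  B3 = {p3, q3}
  B4 = {p4, q4}
p0 ∈ B0, q0 ∈ B0 → same block
Bisimilar ⇒ trace-equivalent.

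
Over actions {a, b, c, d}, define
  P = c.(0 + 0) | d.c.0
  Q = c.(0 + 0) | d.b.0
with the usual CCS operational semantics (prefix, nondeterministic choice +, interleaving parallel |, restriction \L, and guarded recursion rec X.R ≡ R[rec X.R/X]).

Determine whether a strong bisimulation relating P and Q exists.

LTS(P): 6 reachable states
  m0 = c.(0 + 0) | d.c.0 ⊢ --c--▸ m1, --d--▸ m2
  m1 = (0 + 0) | d.c.0 ⊢ --d--▸ m3
  m2 = c.(0 + 0) | c.0 ⊢ --c--▸ m3, --c--▸ m4
  m3 = (0 + 0) | c.0 ⊢ --c--▸ m5
  m4 = c.(0 + 0) | 0 ⊢ --c--▸ m5
  m5 = (0 + 0) | 0 ⊢ stopped
LTS(Q): 6 reachable states
  n0 = c.(0 + 0) | d.b.0 ⊢ --c--▸ n1, --d--▸ n2
  n1 = (0 + 0) | d.b.0 ⊢ --d--▸ n3
  n2 = c.(0 + 0) | b.0 ⊢ --b--▸ n4, --c--▸ n3
  n3 = (0 + 0) | b.0 ⊢ --b--▸ n5
  n4 = c.(0 + 0) | 0 ⊢ --c--▸ n5
  n5 = (0 + 0) | 0 ⊢ stopped
Bisimilarity quotient blocks:
  B0 = {m0}
  B1 = {m1}
  B2 = {m3, m4, n4}
  B3 = {m5, n5}
  B4 = {m2}
  B5 = {n0}
  B6 = {n2}
  B7 = {n3}
  B8 = {n1}
m0 ∈ B0, n0 ∈ B5 → different blocks

NO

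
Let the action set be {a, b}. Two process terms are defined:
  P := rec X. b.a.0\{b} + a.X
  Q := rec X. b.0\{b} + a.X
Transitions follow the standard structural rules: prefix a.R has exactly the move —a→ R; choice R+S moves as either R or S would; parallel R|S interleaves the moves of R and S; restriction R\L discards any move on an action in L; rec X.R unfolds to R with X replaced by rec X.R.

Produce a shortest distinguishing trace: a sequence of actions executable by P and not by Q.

ba

LTS(P): 3 reachable states
  p0 = rec X. b.a.0\{b} + a.X ⊢ —a→ p0, —b→ p1
  p1 = a.0\{b} ⊢ —a→ p2
  p2 = 0\{b} ⊢ ∅
LTS(Q): 2 reachable states
  q0 = rec X. b.0\{b} + a.X ⊢ —a→ q0, —b→ q1
  q1 = 0\{b} ⊢ ∅
Run σ = ⟨ba⟩ on P: start {p0}
  [1] b ⇒ {p1}
  [2] a ⇒ {p2}
  ✓ P
Run σ = ⟨ba⟩ on Q: start {q0}
  [1] b ⇒ {q1}
  [2] a ⇒ no successor for Q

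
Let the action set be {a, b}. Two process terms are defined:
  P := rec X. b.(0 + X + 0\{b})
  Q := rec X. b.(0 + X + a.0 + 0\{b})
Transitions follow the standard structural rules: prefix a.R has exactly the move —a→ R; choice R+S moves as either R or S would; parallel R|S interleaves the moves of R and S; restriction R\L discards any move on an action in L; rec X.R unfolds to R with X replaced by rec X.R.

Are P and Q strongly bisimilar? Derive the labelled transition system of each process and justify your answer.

P ≁ Q

LTS(P): 2 reachable states
  m0 = rec X. b.(0 + X + 0\{b}) ⊢ --b--▸ m1
  m1 = 0 + (rec X. b.(0 + X + 0\{b})) + 0\{b} ⊢ --b--▸ m1
LTS(Q): 3 reachable states
  n0 = rec X. b.(0 + X + a.0 + 0\{b}) ⊢ --b--▸ n1
  n1 = 0 + (rec X. b.(0 + X + a.0 + 0\{b})) + a.0 + 0\{b} ⊢ --a--▸ n2, --b--▸ n1
  n2 = 0 ⊢ ∅
Bisimilarity quotient blocks:
  B0 = {m0, m1}
  B1 = {n0}
  B2 = {n1}
  B3 = {n2}
m0 ∈ B0, n0 ∈ B1 → different blocks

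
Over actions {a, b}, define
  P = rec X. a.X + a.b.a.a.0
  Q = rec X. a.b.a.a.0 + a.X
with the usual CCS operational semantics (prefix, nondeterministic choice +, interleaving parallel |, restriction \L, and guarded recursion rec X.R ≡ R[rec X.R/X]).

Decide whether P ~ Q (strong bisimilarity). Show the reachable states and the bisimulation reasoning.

YES

Reachable graph of P (5 states):
  m0 = rec X. a.X + a.b.a.a.0 | --a--▸ m0, --a--▸ m1
  m1 = b.a.a.0 | --b--▸ m2
  m2 = a.a.0 | --a--▸ m3
  m3 = a.0 | --a--▸ m4
  m4 = 0 | ∅
Reachable graph of Q (5 states):
  n0 = rec X. a.b.a.a.0 + a.X | --a--▸ n0, --a--▸ n1
  n1 = b.a.a.0 | --b--▸ n2
  n2 = a.a.0 | --a--▸ n3
  n3 = a.0 | --a--▸ n4
  n4 = 0 | ∅
Bisimilarity quotient blocks:
  B0 = {m0, n0}
  B1 = {m1, n1}
  B2 = {m2, n2}
  B3 = {m3, n3}
  B4 = {m4, n4}
m0 ∈ B0, n0 ∈ B0 → same block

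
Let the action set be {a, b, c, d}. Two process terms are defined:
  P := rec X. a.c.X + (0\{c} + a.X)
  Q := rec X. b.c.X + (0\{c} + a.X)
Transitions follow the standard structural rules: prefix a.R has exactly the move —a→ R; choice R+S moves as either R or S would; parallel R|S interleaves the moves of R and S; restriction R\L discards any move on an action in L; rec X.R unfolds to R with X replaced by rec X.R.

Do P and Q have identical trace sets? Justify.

P's transition system — 2 states:
  s0 = rec X. a.c.X + (0\{c} + a.X) ⊢ —a→ s0, —a→ s1
  s1 = c.(rec X. a.c.X + (0\{c} + a.X)) ⊢ —c→ s0
Q's transition system — 2 states:
  t0 = rec X. b.c.X + (0\{c} + a.X) ⊢ —a→ t0, —b→ t1
  t1 = c.(rec X. b.c.X + (0\{c} + a.X)) ⊢ —c→ t0
Run σ = ⟨ac⟩ on P: start {s0}
  after a @ step 1: {s0, s1}
  after c @ step 2: {s0}
  ✓ P
Run σ = ⟨ac⟩ on Q: start {t0}
  after a @ step 1: {t0}
  after c @ step 2: ∅  — Q cannot continue

trace-distinct — witness ⟨ac⟩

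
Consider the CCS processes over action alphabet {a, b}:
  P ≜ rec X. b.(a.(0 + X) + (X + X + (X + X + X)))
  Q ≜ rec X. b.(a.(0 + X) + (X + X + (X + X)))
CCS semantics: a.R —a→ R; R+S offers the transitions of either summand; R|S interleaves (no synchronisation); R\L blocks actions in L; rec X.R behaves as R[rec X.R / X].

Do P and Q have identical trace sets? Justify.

YES

P's transition system — 3 states:
  m0 = rec X. b.(a.(0 + X) + (X + X + (X + X + X))) has moves -b-> m1
  m1 = a.(0 + (rec X. b.(a.(0 + X) + (X + X + (X + X + X))))) + ((rec X. b.(a.(0 + X) + (X + X + (X + X + X)))) + (rec X. b.(a.(0 + X) + (X + X + (X + X + X)))) + ((rec X. b.(a.(0 + X) + (X + X + (X + X + X)))) + (rec X. b.(a.(0 + X) + (X + X + (X + X + X)))) + (rec X. b.(a.(0 + X) + (X + X + (X + X + X)))))) has moves -a-> m2, -b-> m1
  m2 = 0 + (rec X. b.(a.(0 + X) + (X + X + (X + X + X)))) has moves -b-> m1
Q's transition system — 3 states:
  n0 = rec X. b.(a.(0 + X) + (X + X + (X + X))) has moves -b-> n1
  n1 = a.(0 + (rec X. b.(a.(0 + X) + (X + X + (X + X))))) + ((rec X. b.(a.(0 + X) + (X + X + (X + X)))) + (rec X. b.(a.(0 + X) + (X + X + (X + X)))) + ((rec X. b.(a.(0 + X) + (X + X + (X + X)))) + (rec X. b.(a.(0 + X) + (X + X + (X + X)))))) has moves -a-> n2, -b-> n1
  n2 = 0 + (rec X. b.(a.(0 + X) + (X + X + (X + X)))) has moves -b-> n1
Bisimilarity quotient blocks:
  B0 = {m0, m2, n0, n2}
  B1 = {m1, n1}
m0 ∈ B0, n0 ∈ B0 → same block
Bisimilar ⇒ trace-equivalent.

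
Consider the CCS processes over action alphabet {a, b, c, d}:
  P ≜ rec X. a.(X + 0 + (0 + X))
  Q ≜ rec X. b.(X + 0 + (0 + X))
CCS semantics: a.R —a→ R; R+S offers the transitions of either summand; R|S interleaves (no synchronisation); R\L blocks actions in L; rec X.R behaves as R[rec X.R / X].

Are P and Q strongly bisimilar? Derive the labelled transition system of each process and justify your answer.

P ≁ Q

LTS(P): 2 reachable states
  m0 = rec X. a.(X + 0 + (0 + X)) → --a--▸ m1
  m1 = (rec X. a.(X + 0 + (0 + X))) + 0 + (0 + (rec X. a.(X + 0 + (0 + X)))) → --a--▸ m1
LTS(Q): 2 reachable states
  n0 = rec X. b.(X + 0 + (0 + X)) → --b--▸ n1
  n1 = (rec X. b.(X + 0 + (0 + X))) + 0 + (0 + (rec X. b.(X + 0 + (0 + X)))) → --b--▸ n1
Coarsest stable partition (strong bisimilarity classes):
  B0 = {m0, m1}
  B1 = {n0, n1}
m0 ∈ B0, n0 ∈ B1 → different blocks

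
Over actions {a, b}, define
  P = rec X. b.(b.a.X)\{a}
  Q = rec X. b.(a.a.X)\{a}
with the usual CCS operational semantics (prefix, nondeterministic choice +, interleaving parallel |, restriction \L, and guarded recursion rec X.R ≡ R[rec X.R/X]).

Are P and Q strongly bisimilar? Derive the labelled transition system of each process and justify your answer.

not bisimilar

LTS(P): 3 reachable states
  u0 = rec X. b.(b.a.X)\{a} has moves ··b··> u1
  u1 = (b.a.(rec X. b.(b.a.X)\{a}))\{a} has moves ··b··> u2
  u2 = (a.(rec X. b.(b.a.X)\{a}))\{a} has moves ∅
LTS(Q): 2 reachable states
  v0 = rec X. b.(a.a.X)\{a} has moves ··b··> v1
  v1 = (a.a.(rec X. b.(a.a.X)\{a}))\{a} has moves ∅
Bisimilarity quotient blocks:
  B0 = {u0}
  B1 = {u1, v0}
  B2 = {u2, v1}
u0 ∈ B0, v0 ∈ B1 → different blocks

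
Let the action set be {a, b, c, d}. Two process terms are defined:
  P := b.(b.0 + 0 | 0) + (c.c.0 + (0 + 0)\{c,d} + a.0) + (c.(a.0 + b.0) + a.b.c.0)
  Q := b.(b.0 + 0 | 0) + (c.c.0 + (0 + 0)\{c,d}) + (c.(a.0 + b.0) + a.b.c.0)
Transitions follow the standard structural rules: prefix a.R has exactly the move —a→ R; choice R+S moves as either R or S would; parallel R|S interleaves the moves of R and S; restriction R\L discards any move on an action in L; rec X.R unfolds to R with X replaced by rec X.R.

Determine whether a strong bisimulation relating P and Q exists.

Reachable graph of P (6 states):
  u0 = b.(b.0 + 0 | 0) + (c.c.0 + (0 + 0)\{c,d} + a.0) + (c.(a.0 + b.0) + a.b.c.0) :: =a=> u1, =a=> u2, =b=> u3, =c=> u4, =c=> u5
  u1 = 0 :: (no moves)
  u2 = b.c.0 :: =b=> u5
  u3 = b.0 + 0 | 0 :: =b=> u1
  u4 = a.0 + b.0 :: =a=> u1, =b=> u1
  u5 = c.0 :: =c=> u1
Reachable graph of Q (6 states):
  v0 = b.(b.0 + 0 | 0) + (c.c.0 + (0 + 0)\{c,d}) + (c.(a.0 + b.0) + a.b.c.0) :: =a=> v1, =b=> v2, =c=> v3, =c=> v4
  v1 = b.c.0 :: =b=> v4
  v2 = b.0 + 0 | 0 :: =b=> v5
  v3 = a.0 + b.0 :: =a=> v5, =b=> v5
  v4 = c.0 :: =c=> v5
  v5 = 0 :: (no moves)
Coarsest stable partition (strong bisimilarity classes):
  B0 = {u0}
  B1 = {u1, v5}
  B2 = {u2, v1}
  B3 = {u5, v4}
  B4 = {u4, v3}
  B5 = {u3, v2}
  B6 = {v0}
u0 ∈ B0, v0 ∈ B6 → different blocks

NO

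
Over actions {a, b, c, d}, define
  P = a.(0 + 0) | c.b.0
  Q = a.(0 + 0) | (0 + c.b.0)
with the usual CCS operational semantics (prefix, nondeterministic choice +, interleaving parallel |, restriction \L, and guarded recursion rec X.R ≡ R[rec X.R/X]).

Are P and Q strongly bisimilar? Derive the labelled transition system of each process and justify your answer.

bisimilar

P's transition system — 6 states:
  p0 = a.(0 + 0) | c.b.0 → —a→ p1, —c→ p2
  p1 = (0 + 0) | c.b.0 → —c→ p3
  p2 = a.(0 + 0) | b.0 → —a→ p3, —b→ p4
  p3 = (0 + 0) | b.0 → —b→ p5
  p4 = a.(0 + 0) | 0 → —a→ p5
  p5 = (0 + 0) | 0 → deadlocked
Q's transition system — 6 states:
  q0 = a.(0 + 0) | (0 + c.b.0) → —a→ q1, —c→ q2
  q1 = (0 + 0) | (0 + c.b.0) → —c→ q3
  q2 = a.(0 + 0) | b.0 → —a→ q3, —b→ q4
  q3 = (0 + 0) | b.0 → —b→ q5
  q4 = a.(0 + 0) | 0 → —a→ q5
  q5 = (0 + 0) | 0 → deadlocked
Coarsest stable partition (strong bisimilarity classes):
  B0 = {p0, q0}
  B1 = {p2, q2}
  B2 = {p3, q3}
  B3 = {p5, q5}
  B4 = {p4, q4}
  B5 = {p1, q1}
p0 ∈ B0, q0 ∈ B0 → same block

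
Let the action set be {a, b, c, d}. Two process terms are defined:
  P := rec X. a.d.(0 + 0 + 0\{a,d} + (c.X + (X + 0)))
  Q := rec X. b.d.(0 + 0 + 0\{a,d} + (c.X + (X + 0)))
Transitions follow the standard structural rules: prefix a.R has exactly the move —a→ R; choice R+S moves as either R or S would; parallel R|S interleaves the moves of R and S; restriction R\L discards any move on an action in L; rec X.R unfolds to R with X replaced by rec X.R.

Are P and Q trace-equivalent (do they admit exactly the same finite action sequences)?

NO — witness ⟨a⟩

Reachable graph of P (3 states):
  u0 = rec X. a.d.(0 + 0 + 0\{a,d} + (c.X + (X + 0))) has moves =a=> u1
  u1 = d.(0 + 0 + 0\{a,d} + (c.(rec X. a.d.(0 + 0 + 0\{a,d} + (c.X + (X + 0)))) + ((rec X. a.d.(0 + 0 + 0\{a,d} + (c.X + (X + 0)))) + 0))) has moves =d=> u2
  u2 = 0 + 0 + 0\{a,d} + (c.(rec X. a.d.(0 + 0 + 0\{a,d} + (c.X + (X + 0)))) + ((rec X. a.d.(0 + 0 + 0\{a,d} + (c.X + (X + 0)))) + 0)) has moves =a=> u1, =c=> u0
Reachable graph of Q (3 states):
  v0 = rec X. b.d.(0 + 0 + 0\{a,d} + (c.X + (X + 0))) has moves =b=> v1
  v1 = d.(0 + 0 + 0\{a,d} + (c.(rec X. b.d.(0 + 0 + 0\{a,d} + (c.X + (X + 0)))) + ((rec X. b.d.(0 + 0 + 0\{a,d} + (c.X + (X + 0)))) + 0))) has moves =d=> v2
  v2 = 0 + 0 + 0\{a,d} + (c.(rec X. b.d.(0 + 0 + 0\{a,d} + (c.X + (X + 0)))) + ((rec X. b.d.(0 + 0 + 0\{a,d} + (c.X + (X + 0)))) + 0)) has moves =b=> v1, =c=> v0
Trace ⟨a⟩ through P, begin at {u0}:
  after a @ step 1: {u1}
  — P admits the full trace.
Trace ⟨a⟩ through Q, begin at {v0}:
  after a @ step 1: ∅ (Q stuck)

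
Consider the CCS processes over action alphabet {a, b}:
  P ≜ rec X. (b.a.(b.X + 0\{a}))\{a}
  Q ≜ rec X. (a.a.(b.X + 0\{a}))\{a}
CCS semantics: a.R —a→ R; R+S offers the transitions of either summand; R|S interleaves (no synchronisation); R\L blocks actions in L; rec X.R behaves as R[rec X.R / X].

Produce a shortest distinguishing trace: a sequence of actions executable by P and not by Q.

b

P's transition system — 2 states:
  u0 = rec X. (b.a.(b.X + 0\{a}))\{a} has moves --b--▸ u1
  u1 = (a.(b.(rec X. (b.a.(b.X + 0\{a}))\{a}) + 0\{a}))\{a} has moves deadlocked
Q's transition system — 1 states:
  v0 = rec X. (a.a.(b.X + 0\{a}))\{a} has moves deadlocked
Run σ = ⟨b⟩ on P: start {u0}
  step 1 (b): {u1}
  ✓ P
Run σ = ⟨b⟩ on Q: start {v0}
  step 1 (b): ∅  — Q cannot continue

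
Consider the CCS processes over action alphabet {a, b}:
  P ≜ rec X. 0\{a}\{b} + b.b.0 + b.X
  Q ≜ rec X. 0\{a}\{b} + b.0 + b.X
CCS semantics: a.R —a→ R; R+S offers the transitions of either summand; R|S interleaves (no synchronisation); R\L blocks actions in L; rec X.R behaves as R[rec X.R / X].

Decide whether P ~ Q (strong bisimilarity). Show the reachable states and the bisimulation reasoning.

P's transition system — 3 states:
  s0 = rec X. 0\{a}\{b} + b.b.0 + b.X has moves —b→ s0, —b→ s1
  s1 = b.0 has moves —b→ s2
  s2 = 0 has moves (no moves)
Q's transition system — 2 states:
  t0 = rec X. 0\{a}\{b} + b.0 + b.X has moves —b→ t0, —b→ t1
  t1 = 0 has moves (no moves)
Coarsest stable partition (strong bisimilarity classes):
  B0 = {s0}
  B1 = {s1}
  B2 = {s2, t1}
  B3 = {t0}
s0 ∈ B0, t0 ∈ B3 → different blocks

not bisimilar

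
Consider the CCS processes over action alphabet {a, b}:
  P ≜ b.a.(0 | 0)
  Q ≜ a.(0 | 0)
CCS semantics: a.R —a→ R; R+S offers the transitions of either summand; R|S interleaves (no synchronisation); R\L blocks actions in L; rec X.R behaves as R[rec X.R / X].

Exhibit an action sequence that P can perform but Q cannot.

P's transition system — 3 states:
  p0 = b.a.(0 | 0) ⊢ ··b··> p1
  p1 = a.(0 | 0) ⊢ ··a··> p2
  p2 = 0 | 0 ⊢ ·
Q's transition system — 2 states:
  q0 = a.(0 | 0) ⊢ ··a··> q1
  q1 = 0 | 0 ⊢ ·
Trace ⟨b⟩ through P, begin at {p0}:
  after b @ step 1: {p1}
  P completes σ.
Trace ⟨b⟩ through Q, begin at {q0}:
  after b @ step 1: no successor for Q

b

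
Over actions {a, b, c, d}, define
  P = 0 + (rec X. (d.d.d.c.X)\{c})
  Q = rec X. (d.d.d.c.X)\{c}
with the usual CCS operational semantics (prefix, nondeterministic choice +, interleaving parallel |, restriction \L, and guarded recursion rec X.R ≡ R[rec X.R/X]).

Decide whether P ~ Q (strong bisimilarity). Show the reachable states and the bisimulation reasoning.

P ~ Q

Reachable graph of P (4 states):
  p0 = 0 + (rec X. (d.d.d.c.X)\{c}) :: —d→ p1
  p1 = (d.d.c.(rec X. (d.d.d.c.X)\{c}))\{c} :: —d→ p2
  p2 = (d.c.(rec X. (d.d.d.c.X)\{c}))\{c} :: —d→ p3
  p3 = (c.(rec X. (d.d.d.c.X)\{c}))\{c} :: stopped
Reachable graph of Q (4 states):
  q0 = rec X. (d.d.d.c.X)\{c} :: —d→ q1
  q1 = (d.d.c.(rec X. (d.d.d.c.X)\{c}))\{c} :: —d→ q2
  q2 = (d.c.(rec X. (d.d.d.c.X)\{c}))\{c} :: —d→ q3
  q3 = (c.(rec X. (d.d.d.c.X)\{c}))\{c} :: stopped
Coarsest stable partition (strong bisimilarity classes):
  B0 = {p0, q0}
  B1 = {p1, q1}
  B2 = {p2, q2}
  B3 = {p3, q3}
p0 ∈ B0, q0 ∈ B0 → same block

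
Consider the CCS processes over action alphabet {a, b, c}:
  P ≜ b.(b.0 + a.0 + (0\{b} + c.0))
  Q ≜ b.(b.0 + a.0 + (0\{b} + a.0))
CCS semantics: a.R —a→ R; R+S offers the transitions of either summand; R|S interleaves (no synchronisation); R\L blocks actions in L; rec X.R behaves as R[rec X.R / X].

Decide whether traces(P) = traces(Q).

NO — witness ⟨bc⟩

P's transition system — 3 states:
  s0 = b.(b.0 + a.0 + (0\{b} + c.0)) → --b--▸ s1
  s1 = b.0 + a.0 + (0\{b} + c.0) → --a--▸ s2, --b--▸ s2, --c--▸ s2
  s2 = 0 → stopped
Q's transition system — 3 states:
  t0 = b.(b.0 + a.0 + (0\{b} + a.0)) → --b--▸ t1
  t1 = b.0 + a.0 + (0\{b} + a.0) → --a--▸ t2, --b--▸ t2
  t2 = 0 → stopped
Executing bc from P (initial set {s0}):
  [1] b ⇒ {s1}
  [2] c ⇒ {s2}
  ✓ P
Executing bc from Q (initial set {t0}):
  [1] b ⇒ {t1}
  [2] c ⇒ no successor for Q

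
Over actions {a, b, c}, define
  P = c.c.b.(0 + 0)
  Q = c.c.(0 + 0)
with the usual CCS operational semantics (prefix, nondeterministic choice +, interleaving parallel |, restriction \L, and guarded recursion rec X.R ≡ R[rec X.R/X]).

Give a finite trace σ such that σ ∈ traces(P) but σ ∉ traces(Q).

Reachable graph of P (4 states):
  u0 = c.c.b.(0 + 0) ⊢ --c--▸ u1
  u1 = c.b.(0 + 0) ⊢ --c--▸ u2
  u2 = b.(0 + 0) ⊢ --b--▸ u3
  u3 = 0 + 0 ⊢ (no moves)
Reachable graph of Q (3 states):
  v0 = c.c.(0 + 0) ⊢ --c--▸ v1
  v1 = c.(0 + 0) ⊢ --c--▸ v2
  v2 = 0 + 0 ⊢ (no moves)
Trace ⟨ccb⟩ through P, begin at {u0}:
  [1] c ⇒ {u1}
  [2] c ⇒ {u2}
  [3] b ⇒ {u3}
  ✓ P
Trace ⟨ccb⟩ through Q, begin at {v0}:
  [1] c ⇒ {v1}
  [2] c ⇒ {v2}
  [3] b ⇒ ∅ (Q stuck)

ccb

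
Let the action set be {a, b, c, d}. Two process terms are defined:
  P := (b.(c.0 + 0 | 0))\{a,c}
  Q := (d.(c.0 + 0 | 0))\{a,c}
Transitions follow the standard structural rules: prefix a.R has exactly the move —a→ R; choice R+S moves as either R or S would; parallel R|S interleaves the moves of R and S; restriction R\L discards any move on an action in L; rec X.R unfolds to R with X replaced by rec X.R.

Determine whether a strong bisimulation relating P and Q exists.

Reachable graph of P (2 states):
  p0 = (b.(c.0 + 0 | 0))\{a,c} has moves --b--▸ p1
  p1 = (c.0 + 0 | 0)\{a,c} has moves deadlocked
Reachable graph of Q (2 states):
  q0 = (d.(c.0 + 0 | 0))\{a,c} has moves --d--▸ q1
  q1 = (c.0 + 0 | 0)\{a,c} has moves deadlocked
Partition-refinement fixed point:
  B0 = {p0}
  B1 = {p1, q1}
  B2 = {q0}
p0 ∈ B0, q0 ∈ B2 → different blocks

NO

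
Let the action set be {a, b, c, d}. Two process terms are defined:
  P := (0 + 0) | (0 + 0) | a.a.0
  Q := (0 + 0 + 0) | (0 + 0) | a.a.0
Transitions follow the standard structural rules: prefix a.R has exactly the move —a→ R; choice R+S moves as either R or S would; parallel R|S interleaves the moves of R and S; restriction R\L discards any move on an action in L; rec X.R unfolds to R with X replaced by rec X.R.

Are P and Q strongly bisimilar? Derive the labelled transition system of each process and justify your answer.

Reachable graph of P (3 states):
  m0 = (0 + 0) | (0 + 0) | a.a.0 → —a→ m1
  m1 = (0 + 0) | (0 + 0) | a.0 → —a→ m2
  m2 = (0 + 0) | (0 + 0) | 0 → (no moves)
Reachable graph of Q (3 states):
  n0 = (0 + 0 + 0) | (0 + 0) | a.a.0 → —a→ n1
  n1 = (0 + 0 + 0) | (0 + 0) | a.0 → —a→ n2
  n2 = (0 + 0 + 0) | (0 + 0) | 0 → (no moves)
Partition-refinement fixed point:
  B0 = {m0, n0}
  B1 = {m1, n1}
  B2 = {m2, n2}
m0 ∈ B0, n0 ∈ B0 → same block

bisimilar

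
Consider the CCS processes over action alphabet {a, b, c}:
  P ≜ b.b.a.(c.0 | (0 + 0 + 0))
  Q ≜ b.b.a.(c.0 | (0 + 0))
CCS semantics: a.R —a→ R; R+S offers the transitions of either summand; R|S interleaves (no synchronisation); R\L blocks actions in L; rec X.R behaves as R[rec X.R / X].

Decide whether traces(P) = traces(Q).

YES

LTS(P): 5 reachable states
  u0 = b.b.a.(c.0 | (0 + 0 + 0)) :: =b=> u1
  u1 = b.a.(c.0 | (0 + 0 + 0)) :: =b=> u2
  u2 = a.(c.0 | (0 + 0 + 0)) :: =a=> u3
  u3 = c.0 | (0 + 0 + 0) :: =c=> u4
  u4 = 0 | (0 + 0 + 0) :: ∅
LTS(Q): 5 reachable states
  v0 = b.b.a.(c.0 | (0 + 0)) :: =b=> v1
  v1 = b.a.(c.0 | (0 + 0)) :: =b=> v2
  v2 = a.(c.0 | (0 + 0)) :: =a=> v3
  v3 = c.0 | (0 + 0) :: =c=> v4
  v4 = 0 | (0 + 0) :: ∅
Coarsest stable partition (strong bisimilarity classes):
  B0 = {u0, v0}
  B1 = {u1, v1}
  B2 = {u2, v2}
  B3 = {u3, v3}
  B4 = {u4, v4}
u0 ∈ B0, v0 ∈ B0 → same block
Bisimilar ⇒ trace-equivalent.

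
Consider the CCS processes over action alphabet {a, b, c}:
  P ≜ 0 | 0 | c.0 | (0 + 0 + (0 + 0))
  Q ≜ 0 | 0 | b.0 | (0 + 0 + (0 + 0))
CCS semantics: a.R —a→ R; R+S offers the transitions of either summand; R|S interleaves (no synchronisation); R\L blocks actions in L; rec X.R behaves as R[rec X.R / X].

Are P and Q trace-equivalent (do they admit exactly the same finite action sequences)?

Reachable graph of P (2 states):
  s0 = 0 | 0 | c.0 | (0 + 0 + (0 + 0)) :: —c→ s1
  s1 = 0 | 0 | 0 | (0 + 0 + (0 + 0)) :: deadlocked
Reachable graph of Q (2 states):
  t0 = 0 | 0 | b.0 | (0 + 0 + (0 + 0)) :: —b→ t1
  t1 = 0 | 0 | 0 | (0 + 0 + (0 + 0)) :: deadlocked
Trace ⟨c⟩ through P, begin at {s0}:
  step 1 (c): {s1}
  P completes σ.
Trace ⟨c⟩ through Q, begin at {t0}:
  step 1 (c): ∅ (Q stuck)

traces(P) ≠ traces(Q) — witness ⟨c⟩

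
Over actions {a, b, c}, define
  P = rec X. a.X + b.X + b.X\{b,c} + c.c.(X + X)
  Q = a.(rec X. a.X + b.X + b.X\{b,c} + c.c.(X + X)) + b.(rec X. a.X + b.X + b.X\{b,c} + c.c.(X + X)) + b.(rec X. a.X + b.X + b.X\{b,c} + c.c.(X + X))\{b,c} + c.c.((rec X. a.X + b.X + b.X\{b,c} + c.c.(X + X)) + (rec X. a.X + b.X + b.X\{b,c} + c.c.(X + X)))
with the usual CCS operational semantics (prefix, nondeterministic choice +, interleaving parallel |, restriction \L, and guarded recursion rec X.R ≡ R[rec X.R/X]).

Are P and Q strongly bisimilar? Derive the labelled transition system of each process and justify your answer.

YES

Reachable graph of P (4 states):
  p0 = rec X. a.X + b.X + b.X\{b,c} + c.c.(X + X) has moves --a--▸ p0, --b--▸ p0, --b--▸ p1, --c--▸ p2
  p1 = (rec X. a.X + b.X + b.X\{b,c} + c.c.(X + X))\{b,c} has moves --a--▸ p1
  p2 = c.((rec X. a.X + b.X + b.X\{b,c} + c.c.(X + X)) + (rec X. a.X + b.X + b.X\{b,c} + c.c.(X + X))) has moves --c--▸ p3
  p3 = (rec X. a.X + b.X + b.X\{b,c} + c.c.(X + X)) + (rec X. a.X + b.X + b.X\{b,c} + c.c.(X + X)) has moves --a--▸ p0, --b--▸ p0, --b--▸ p1, --c--▸ p2
Reachable graph of Q (5 states):
  q0 = a.(rec X. a.X + b.X + b.X\{b,c} + c.c.(X + X)) + b.(rec X. a.X + b.X + b.X\{b,c} + c.c.(X + X)) + b.(rec X. a.X + b.X + b.X\{b,c} + c.c.(X + X))\{b,c} + c.c.((rec X. a.X + b.X + b.X\{b,c} + c.c.(X + X)) + (rec X. a.X + b.X + b.X\{b,c} + c.c.(X + X))) has moves --a--▸ q1, --b--▸ q1, --b--▸ q2, --c--▸ q3
  q1 = rec X. a.X + b.X + b.X\{b,c} + c.c.(X + X) has moves --a--▸ q1, --b--▸ q1, --b--▸ q2, --c--▸ q3
  q2 = (rec X. a.X + b.X + b.X\{b,c} + c.c.(X + X))\{b,c} has moves --a--▸ q2
  q3 = c.((rec X. a.X + b.X + b.X\{b,c} + c.c.(X + X)) + (rec X. a.X + b.X + b.X\{b,c} + c.c.(X + X))) has moves --c--▸ q4
  q4 = (rec X. a.X + b.X + b.X\{b,c} + c.c.(X + X)) + (rec X. a.X + b.X + b.X\{b,c} + c.c.(X + X)) has moves --a--▸ q1, --b--▸ q1, --b--▸ q2, --c--▸ q3
Bisimilarity quotient blocks:
  B0 = {p0, p3, q0, q1, q4}
  B1 = {p2, q3}
  B2 = {p1, q2}
p0 ∈ B0, q0 ∈ B0 → same block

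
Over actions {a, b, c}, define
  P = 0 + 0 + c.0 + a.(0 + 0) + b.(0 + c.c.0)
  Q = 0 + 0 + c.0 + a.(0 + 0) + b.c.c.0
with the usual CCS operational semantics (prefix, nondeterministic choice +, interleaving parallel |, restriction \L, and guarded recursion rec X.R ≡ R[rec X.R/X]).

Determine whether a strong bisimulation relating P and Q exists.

bisimilar

Reachable graph of P (5 states):
  m0 = 0 + 0 + c.0 + a.(0 + 0) + b.(0 + c.c.0) → --a--▸ m1, --b--▸ m2, --c--▸ m3
  m1 = 0 + 0 → (no moves)
  m2 = 0 + c.c.0 → --c--▸ m4
  m3 = 0 → (no moves)
  m4 = c.0 → --c--▸ m3
Reachable graph of Q (5 states):
  n0 = 0 + 0 + c.0 + a.(0 + 0) + b.c.c.0 → --a--▸ n1, --b--▸ n2, --c--▸ n3
  n1 = 0 + 0 → (no moves)
  n2 = c.c.0 → --c--▸ n4
  n3 = 0 → (no moves)
  n4 = c.0 → --c--▸ n3
Partition-refinement fixed point:
  B0 = {m0, n0}
  B1 = {m1, m3, n1, n3}
  B2 = {m2, n2}
  B3 = {m4, n4}
m0 ∈ B0, n0 ∈ B0 → same block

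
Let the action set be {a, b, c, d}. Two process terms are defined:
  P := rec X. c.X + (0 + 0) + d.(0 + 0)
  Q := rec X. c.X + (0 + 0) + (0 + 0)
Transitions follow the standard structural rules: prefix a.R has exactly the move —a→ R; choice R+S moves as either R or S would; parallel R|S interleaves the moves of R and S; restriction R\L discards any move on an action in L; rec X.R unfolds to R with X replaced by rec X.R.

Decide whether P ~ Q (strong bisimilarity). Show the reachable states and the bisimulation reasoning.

NO

LTS(P): 2 reachable states
  u0 = rec X. c.X + (0 + 0) + d.(0 + 0) :: -c-> u0, -d-> u1
  u1 = 0 + 0 :: stopped
LTS(Q): 1 reachable states
  v0 = rec X. c.X + (0 + 0) + (0 + 0) :: -c-> v0
Bisimilarity quotient blocks:
  B0 = {u0}
  B1 = {u1}
  B2 = {v0}
u0 ∈ B0, v0 ∈ B2 → different blocks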